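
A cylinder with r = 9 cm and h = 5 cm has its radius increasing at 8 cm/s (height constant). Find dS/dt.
368π cm²/s

S = 2πrh + 2πr² (lateral + bases)
dS/dt = (2πh + 4πr)·dr/dt = (2π·5 + 4π·9)·8
= 368π cm²/s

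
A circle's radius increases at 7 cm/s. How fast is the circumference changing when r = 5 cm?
14π cm/s

C = 2πr
dC/dt = 2π · dr/dt = 2π · 7 = 14π cm/s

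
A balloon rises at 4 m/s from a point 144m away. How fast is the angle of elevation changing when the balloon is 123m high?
0.01606 rad/s

tan(θ) = y/144
sec²(θ) · dθ/dt = (1/144) · dy/dt
dθ/dt = cos²(θ)/144 · 4 = 144/(144² + 123²) · 4
dθ/dt = 0.01606 rad/s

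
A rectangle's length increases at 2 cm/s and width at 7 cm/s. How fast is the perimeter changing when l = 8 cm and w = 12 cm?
18 cm/s

P = 2(l + w)
dP/dt = 2(dl/dt + dw/dt) = 2(2 + 7) = 18 cm/s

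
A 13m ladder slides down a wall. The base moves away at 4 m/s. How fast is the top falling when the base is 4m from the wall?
16√17/51 ≈ 1.294 m/s

x² + y² = 13²
2x·dx/dt + 2y·dy/dt = 0
dy/dt = -x/y · dx/dt = -4/(3√17) · 4 = -16√17/51 m/s
The top is descending at 16√17/51 ≈ 1.294 m/s.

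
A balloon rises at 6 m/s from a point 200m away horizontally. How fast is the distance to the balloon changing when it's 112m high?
84√821/821 ≈ 2.932 m/s

z² = 200² + y²
z = √(200² + 112²) = 8√821
dz/dt = y/z · dy/dt = 112/(8√821) · 6 = 84√821/821 ≈ 2.932 m/s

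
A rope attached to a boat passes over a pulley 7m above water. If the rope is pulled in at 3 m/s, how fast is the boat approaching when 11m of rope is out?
11√2/4 ≈ 3.889 m/s

rope² = x² + 7²
x = √(11² - 7²) = 6√2
dx/dt = (rope/x) · d(rope)/dt = (11/(6√2)) · (-3) = -11√2/4 m/s
The boat approaches at 11√2/4 ≈ 3.889 m/s.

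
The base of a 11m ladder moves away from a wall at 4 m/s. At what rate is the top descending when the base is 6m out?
24√85/85 ≈ 2.603 m/s

x² + y² = 11²
2x·dx/dt + 2y·dy/dt = 0
dy/dt = -x/y · dx/dt = -6/√85 · 4 = -24√85/85 m/s
The top is descending at 24√85/85 ≈ 2.603 m/s.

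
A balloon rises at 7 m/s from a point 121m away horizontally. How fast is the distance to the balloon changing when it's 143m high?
91√290/290 ≈ 5.344 m/s

z² = 121² + y²
z = √(121² + 143²) = 11√290
dz/dt = y/z · dy/dt = 143/(11√290) · 7 = 91√290/290 ≈ 5.344 m/s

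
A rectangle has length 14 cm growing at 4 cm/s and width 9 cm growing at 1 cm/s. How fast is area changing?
50 cm²/s

A = lw
dA/dt = w·dl/dt + l·dw/dt = 9·4 + 14·1 = 50 cm²/s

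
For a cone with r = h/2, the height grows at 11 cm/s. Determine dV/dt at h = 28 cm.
2156π cm³/s

V = (1/3)π(h/2)²h = πh³/12
dV/dt = πh²/4 · 11
At h = 28: dV/dt = 2156π cm³/s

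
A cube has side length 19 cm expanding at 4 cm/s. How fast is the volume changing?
4332 cm³/s

V = s³
dV/dt = 3s² · ds/dt = 3·19²·4 = 4332 cm³/s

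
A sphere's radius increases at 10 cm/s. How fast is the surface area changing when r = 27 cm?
2160π cm²/s

S = 4πr²
dS/dt = dS/dr · dr/dt = 8πr · 10
At r = 27: dS/dt = 2160π cm²/s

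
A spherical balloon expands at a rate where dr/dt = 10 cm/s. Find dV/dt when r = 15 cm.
9000π cm³/s

V = (4/3)πr³
dV/dt = dV/dr · dr/dt = 4πr² · 10
At r = 15: dV/dt = 9000π cm³/s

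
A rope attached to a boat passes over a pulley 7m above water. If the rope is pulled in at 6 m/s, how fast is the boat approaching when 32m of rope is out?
64√39/65 ≈ 6.149 m/s

rope² = x² + 7²
x = √(32² - 7²) = 5√39
dx/dt = (rope/x) · d(rope)/dt = (32/(5√39)) · (-6) = -64√39/65 m/s
The boat approaches at 64√39/65 ≈ 6.149 m/s.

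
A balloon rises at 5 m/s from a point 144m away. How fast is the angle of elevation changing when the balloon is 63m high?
0.029144 rad/s

tan(θ) = y/144
sec²(θ) · dθ/dt = (1/144) · dy/dt
dθ/dt = cos²(θ)/144 · 5 = 144/(144² + 63²) · 5
dθ/dt = 0.029144 rad/s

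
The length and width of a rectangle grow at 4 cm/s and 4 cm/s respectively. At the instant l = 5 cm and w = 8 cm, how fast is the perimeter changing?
16 cm/s

P = 2(l + w)
dP/dt = 2(dl/dt + dw/dt) = 2(4 + 4) = 16 cm/s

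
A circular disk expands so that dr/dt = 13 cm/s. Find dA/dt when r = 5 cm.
130π cm²/s

A = πr²
dA/dt = 2πr · dr/dt = 2π(5)(13) = 130π cm²/s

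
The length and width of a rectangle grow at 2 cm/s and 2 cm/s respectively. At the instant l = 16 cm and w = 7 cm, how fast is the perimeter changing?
8 cm/s

P = 2(l + w)
dP/dt = 2(dl/dt + dw/dt) = 2(2 + 2) = 8 cm/s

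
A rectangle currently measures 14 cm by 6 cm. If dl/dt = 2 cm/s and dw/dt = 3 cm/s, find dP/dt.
10 cm/s

P = 2(l + w)
dP/dt = 2(dl/dt + dw/dt) = 2(2 + 3) = 10 cm/s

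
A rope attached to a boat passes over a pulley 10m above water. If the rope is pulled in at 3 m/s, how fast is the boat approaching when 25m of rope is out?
5√21/7 ≈ 3.273 m/s

rope² = x² + 10²
x = √(25² - 10²) = 5√21
dx/dt = (rope/x) · d(rope)/dt = (25/(5√21)) · (-3) = -5√21/7 m/s
The boat approaches at 5√21/7 ≈ 3.273 m/s.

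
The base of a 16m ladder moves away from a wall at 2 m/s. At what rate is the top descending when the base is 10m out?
10√39/39 ≈ 1.601 m/s

x² + y² = 16²
2x·dx/dt + 2y·dy/dt = 0
dy/dt = -x/y · dx/dt = -10/(2√39) · 2 = -10√39/39 m/s
The top is descending at 10√39/39 ≈ 1.601 m/s.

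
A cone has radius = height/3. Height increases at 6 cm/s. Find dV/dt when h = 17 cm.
578π/3 cm³/s

V = (1/3)π(h/3)²h = πh³/27
dV/dt = πh²/9 · 6
At h = 17: dV/dt = 578π/3 cm³/s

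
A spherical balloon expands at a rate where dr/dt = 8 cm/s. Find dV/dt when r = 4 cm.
512π cm³/s

V = (4/3)πr³
dV/dt = dV/dr · dr/dt = 4πr² · 8
At r = 4: dV/dt = 512π cm³/s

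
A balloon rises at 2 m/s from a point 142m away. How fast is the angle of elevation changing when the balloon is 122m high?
0.008103 rad/s

tan(θ) = y/142
sec²(θ) · dθ/dt = (1/142) · dy/dt
dθ/dt = cos²(θ)/142 · 2 = 142/(142² + 122²) · 2
dθ/dt = 0.008103 rad/s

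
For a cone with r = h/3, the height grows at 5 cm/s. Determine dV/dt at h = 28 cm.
3920π/9 cm³/s

V = (1/3)π(h/3)²h = πh³/27
dV/dt = πh²/9 · 5
At h = 28: dV/dt = 3920π/9 cm³/s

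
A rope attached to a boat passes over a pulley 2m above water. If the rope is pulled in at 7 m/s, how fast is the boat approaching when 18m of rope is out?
63√5/20 ≈ 7.044 m/s

rope² = x² + 2²
x = √(18² - 2²) = 8√5
dx/dt = (rope/x) · d(rope)/dt = (18/(8√5)) · (-7) = -63√5/20 m/s
The boat approaches at 63√5/20 ≈ 7.044 m/s.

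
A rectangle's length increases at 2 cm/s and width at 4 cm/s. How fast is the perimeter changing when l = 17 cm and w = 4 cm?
12 cm/s

P = 2(l + w)
dP/dt = 2(dl/dt + dw/dt) = 2(2 + 4) = 12 cm/s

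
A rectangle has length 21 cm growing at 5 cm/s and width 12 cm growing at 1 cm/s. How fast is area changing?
81 cm²/s

A = lw
dA/dt = w·dl/dt + l·dw/dt = 12·5 + 21·1 = 81 cm²/s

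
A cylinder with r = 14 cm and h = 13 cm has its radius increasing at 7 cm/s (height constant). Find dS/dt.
574π cm²/s

S = 2πrh + 2πr² (lateral + bases)
dS/dt = (2πh + 4πr)·dr/dt = (2π·13 + 4π·14)·7
= 574π cm²/s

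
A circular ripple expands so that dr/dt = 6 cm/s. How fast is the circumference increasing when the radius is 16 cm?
12π cm/s

C = 2πr
dC/dt = 2π · dr/dt = 2π · 6 = 12π cm/s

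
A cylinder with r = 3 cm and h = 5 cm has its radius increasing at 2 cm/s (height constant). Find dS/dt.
44π cm²/s

S = 2πrh + 2πr² (lateral + bases)
dS/dt = (2πh + 4πr)·dr/dt = (2π·5 + 4π·3)·2
= 44π cm²/s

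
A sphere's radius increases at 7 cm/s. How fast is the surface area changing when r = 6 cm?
336π cm²/s

S = 4πr²
dS/dt = dS/dr · dr/dt = 8πr · 7
At r = 6: dS/dt = 336π cm²/s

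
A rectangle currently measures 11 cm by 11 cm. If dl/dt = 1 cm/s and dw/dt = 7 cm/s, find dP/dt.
16 cm/s

P = 2(l + w)
dP/dt = 2(dl/dt + dw/dt) = 2(1 + 7) = 16 cm/s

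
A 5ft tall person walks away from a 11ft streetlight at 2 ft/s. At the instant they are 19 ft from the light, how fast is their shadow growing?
5/3 ft/s

By similar triangles: 11/(x+s) = 5/s
Solving: s = 5x/6
ds/dt = 5/6 · dx/dt = 5/6 · 2 = 5/3 ft/s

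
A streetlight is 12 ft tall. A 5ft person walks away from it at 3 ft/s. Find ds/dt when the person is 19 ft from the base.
15/7 ft/s

By similar triangles: 12/(x+s) = 5/s
Solving: s = 5x/7
ds/dt = 5/7 · dx/dt = 5/7 · 3 = 15/7 ft/s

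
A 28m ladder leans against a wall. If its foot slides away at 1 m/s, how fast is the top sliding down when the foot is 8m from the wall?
2√5/15 ≈ 0.2981 m/s

x² + y² = 28²
2x·dx/dt + 2y·dy/dt = 0
dy/dt = -x/y · dx/dt = -8/(12√5) · 1 = -2√5/15 m/s
The top is descending at 2√5/15 ≈ 0.2981 m/s.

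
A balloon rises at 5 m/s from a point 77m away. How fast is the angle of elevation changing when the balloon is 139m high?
0.015248 rad/s

tan(θ) = y/77
sec²(θ) · dθ/dt = (1/77) · dy/dt
dθ/dt = cos²(θ)/77 · 5 = 77/(77² + 139²) · 5
dθ/dt = 0.015248 rad/s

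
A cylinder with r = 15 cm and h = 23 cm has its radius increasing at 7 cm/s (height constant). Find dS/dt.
742π cm²/s

S = 2πrh + 2πr² (lateral + bases)
dS/dt = (2πh + 4πr)·dr/dt = (2π·23 + 4π·15)·7
= 742π cm²/s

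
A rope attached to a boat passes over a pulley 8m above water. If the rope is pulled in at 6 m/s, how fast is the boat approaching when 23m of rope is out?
46√465/155 ≈ 6.4 m/s

rope² = x² + 8²
x = √(23² - 8²) = √465
dx/dt = (rope/x) · d(rope)/dt = (23/√465) · (-6) = -46√465/155 m/s
The boat approaches at 46√465/155 ≈ 6.4 m/s.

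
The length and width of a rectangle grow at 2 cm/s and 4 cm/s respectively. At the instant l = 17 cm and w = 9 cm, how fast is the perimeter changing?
12 cm/s

P = 2(l + w)
dP/dt = 2(dl/dt + dw/dt) = 2(2 + 4) = 12 cm/s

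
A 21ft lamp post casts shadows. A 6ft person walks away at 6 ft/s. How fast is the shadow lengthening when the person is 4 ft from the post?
12/5 ft/s

By similar triangles: 21/(x+s) = 6/s
Solving: s = 6x/15
ds/dt = 6/15 · dx/dt = 2/5 · 6 = 12/5 ft/s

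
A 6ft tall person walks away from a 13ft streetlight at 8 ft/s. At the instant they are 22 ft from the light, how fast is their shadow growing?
48/7 ft/s

By similar triangles: 13/(x+s) = 6/s
Solving: s = 6x/7
ds/dt = 6/7 · dx/dt = 6/7 · 8 = 48/7 ft/s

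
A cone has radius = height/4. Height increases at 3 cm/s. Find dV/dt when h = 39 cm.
4563π/16 cm³/s

V = (1/3)π(h/4)²h = πh³/48
dV/dt = πh²/16 · 3
At h = 39: dV/dt = 4563π/16 cm³/s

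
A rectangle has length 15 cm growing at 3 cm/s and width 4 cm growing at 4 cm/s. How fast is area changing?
72 cm²/s

A = lw
dA/dt = w·dl/dt + l·dw/dt = 4·3 + 15·4 = 72 cm²/s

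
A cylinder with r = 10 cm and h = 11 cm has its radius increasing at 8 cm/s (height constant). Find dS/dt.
496π cm²/s

S = 2πrh + 2πr² (lateral + bases)
dS/dt = (2πh + 4πr)·dr/dt = (2π·11 + 4π·10)·8
= 496π cm²/s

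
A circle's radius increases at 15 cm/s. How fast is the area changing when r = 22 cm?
660π cm²/s

A = πr²
dA/dt = 2πr · dr/dt = 2π(22)(15) = 660π cm²/s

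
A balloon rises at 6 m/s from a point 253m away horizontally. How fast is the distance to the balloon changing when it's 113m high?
339√76778/38389 ≈ 2.447 m/s

z² = 253² + y²
z = √(253² + 113²) = √76778
dz/dt = y/z · dy/dt = 113/√76778 · 6 = 339√76778/38389 ≈ 2.447 m/s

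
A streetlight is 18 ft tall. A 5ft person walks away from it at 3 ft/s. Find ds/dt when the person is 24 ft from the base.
15/13 ft/s

By similar triangles: 18/(x+s) = 5/s
Solving: s = 5x/13
ds/dt = 5/13 · dx/dt = 5/13 · 3 = 15/13 ft/s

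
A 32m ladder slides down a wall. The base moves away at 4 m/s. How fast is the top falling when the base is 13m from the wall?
52√95/285 ≈ 1.778 m/s

x² + y² = 32²
2x·dx/dt + 2y·dy/dt = 0
dy/dt = -x/y · dx/dt = -13/(3√95) · 4 = -52√95/285 m/s
The top is descending at 52√95/285 ≈ 1.778 m/s.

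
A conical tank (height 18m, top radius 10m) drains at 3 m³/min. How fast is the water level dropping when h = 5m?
243/(625π) ≈ 0.1238 m/min

r/h = 10/18, so r = (5/9)h
V = (1/3)πr²h = (1/3)π((5/9)h)²h = (25/243)πh³
dV/dh = (25/81)πh²
dh/dt = (dV/dt)/(dV/dh) = -3/((25/81)π·5²) = -243/(625π) m/min
The level is dropping at 243/(625π) ≈ 0.1238 m/min.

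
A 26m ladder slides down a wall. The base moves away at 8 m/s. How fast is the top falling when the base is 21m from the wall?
168√235/235 ≈ 10.96 m/s

x² + y² = 26²
2x·dx/dt + 2y·dy/dt = 0
dy/dt = -x/y · dx/dt = -21/√235 · 8 = -168√235/235 m/s
The top is descending at 168√235/235 ≈ 10.96 m/s.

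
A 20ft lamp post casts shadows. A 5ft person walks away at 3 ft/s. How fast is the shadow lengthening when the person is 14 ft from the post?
1 ft/s

By similar triangles: 20/(x+s) = 5/s
Solving: s = 5x/15
ds/dt = 5/15 · dx/dt = 1/3 · 3 = 1 ft/s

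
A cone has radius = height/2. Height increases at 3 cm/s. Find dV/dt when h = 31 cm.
2883π/4 cm³/s

V = (1/3)π(h/2)²h = πh³/12
dV/dt = πh²/4 · 3
At h = 31: dV/dt = 2883π/4 cm³/s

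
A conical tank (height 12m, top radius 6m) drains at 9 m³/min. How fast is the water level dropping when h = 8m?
9/(16π) ≈ 0.179 m/min

r/h = 6/12, so r = (1/2)h
V = (1/3)πr²h = (1/3)π((1/2)h)²h = (1/12)πh³
dV/dh = (1/4)πh²
dh/dt = (dV/dt)/(dV/dh) = -9/((1/4)π·8²) = -9/(16π) m/min
The level is dropping at 9/(16π) ≈ 0.179 m/min.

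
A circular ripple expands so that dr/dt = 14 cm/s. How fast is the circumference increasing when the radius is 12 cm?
28π cm/s

C = 2πr
dC/dt = 2π · dr/dt = 2π · 14 = 28π cm/s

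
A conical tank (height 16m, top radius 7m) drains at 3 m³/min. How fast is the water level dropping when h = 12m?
16/(147π) ≈ 0.03465 m/min

r/h = 7/16, so r = (7/16)h
V = (1/3)πr²h = (1/3)π((7/16)h)²h = (49/768)πh³
dV/dh = (49/256)πh²
dh/dt = (dV/dt)/(dV/dh) = -3/((49/256)π·12²) = -16/(147π) m/min
The level is dropping at 16/(147π) ≈ 0.03465 m/min.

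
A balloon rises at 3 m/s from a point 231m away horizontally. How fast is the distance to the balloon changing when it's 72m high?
72√6505/6505 ≈ 0.8927 m/s

z² = 231² + y²
z = √(231² + 72²) = 3√6505
dz/dt = y/z · dy/dt = 72/(3√6505) · 3 = 72√6505/6505 ≈ 0.8927 m/s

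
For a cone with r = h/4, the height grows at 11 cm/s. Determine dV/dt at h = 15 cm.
2475π/16 cm³/s

V = (1/3)π(h/4)²h = πh³/48
dV/dt = πh²/16 · 11
At h = 15: dV/dt = 2475π/16 cm³/s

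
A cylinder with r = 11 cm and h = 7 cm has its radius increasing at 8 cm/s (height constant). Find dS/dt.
464π cm²/s

S = 2πrh + 2πr² (lateral + bases)
dS/dt = (2πh + 4πr)·dr/dt = (2π·7 + 4π·11)·8
= 464π cm²/s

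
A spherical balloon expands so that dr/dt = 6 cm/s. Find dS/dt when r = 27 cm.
1296π cm²/s

S = 4πr²
dS/dt = dS/dr · dr/dt = 8πr · 6
At r = 27: dS/dt = 1296π cm²/s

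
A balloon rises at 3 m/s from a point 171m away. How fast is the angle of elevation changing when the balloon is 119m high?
0.01182 rad/s

tan(θ) = y/171
sec²(θ) · dθ/dt = (1/171) · dy/dt
dθ/dt = cos²(θ)/171 · 3 = 171/(171² + 119²) · 3
dθ/dt = 0.01182 rad/s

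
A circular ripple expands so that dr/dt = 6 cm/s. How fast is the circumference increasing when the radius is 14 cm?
12π cm/s

C = 2πr
dC/dt = 2π · dr/dt = 2π · 6 = 12π cm/s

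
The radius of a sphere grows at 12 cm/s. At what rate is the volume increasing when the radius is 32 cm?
49152π cm³/s

V = (4/3)πr³
dV/dt = dV/dr · dr/dt = 4πr² · 12
At r = 32: dV/dt = 49152π cm³/s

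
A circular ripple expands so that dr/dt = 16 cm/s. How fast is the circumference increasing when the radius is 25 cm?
32π cm/s

C = 2πr
dC/dt = 2π · dr/dt = 2π · 16 = 32π cm/s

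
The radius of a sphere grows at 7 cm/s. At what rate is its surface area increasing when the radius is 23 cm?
1288π cm²/s

S = 4πr²
dS/dt = dS/dr · dr/dt = 8πr · 7
At r = 23: dS/dt = 1288π cm²/s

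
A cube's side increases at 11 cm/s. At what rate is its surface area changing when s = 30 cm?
3960 cm²/s

A = 6s²
dA/dt = 12s · ds/dt = 12·30·11 = 3960 cm²/s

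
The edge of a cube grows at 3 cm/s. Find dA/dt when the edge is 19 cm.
684 cm²/s

A = 6s²
dA/dt = 12s · ds/dt = 12·19·3 = 684 cm²/s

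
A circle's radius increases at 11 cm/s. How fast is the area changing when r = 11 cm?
242π cm²/s

A = πr²
dA/dt = 2πr · dr/dt = 2π(11)(11) = 242π cm²/s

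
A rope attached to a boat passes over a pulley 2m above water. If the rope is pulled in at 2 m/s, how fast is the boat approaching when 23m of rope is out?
46√21/105 ≈ 2.008 m/s

rope² = x² + 2²
x = √(23² - 2²) = 5√21
dx/dt = (rope/x) · d(rope)/dt = (23/(5√21)) · (-2) = -46√21/105 m/s
The boat approaches at 46√21/105 ≈ 2.008 m/s.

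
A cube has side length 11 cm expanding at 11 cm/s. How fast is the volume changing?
3993 cm³/s

V = s³
dV/dt = 3s² · ds/dt = 3·11²·11 = 3993 cm³/s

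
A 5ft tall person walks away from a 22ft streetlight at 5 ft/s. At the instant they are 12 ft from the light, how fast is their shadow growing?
25/17 ft/s

By similar triangles: 22/(x+s) = 5/s
Solving: s = 5x/17
ds/dt = 5/17 · dx/dt = 5/17 · 5 = 25/17 ft/s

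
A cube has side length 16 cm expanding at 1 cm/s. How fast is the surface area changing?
192 cm²/s

A = 6s²
dA/dt = 12s · ds/dt = 12·16·1 = 192 cm²/s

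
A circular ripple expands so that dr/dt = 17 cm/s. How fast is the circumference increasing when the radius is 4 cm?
34π cm/s

C = 2πr
dC/dt = 2π · dr/dt = 2π · 17 = 34π cm/s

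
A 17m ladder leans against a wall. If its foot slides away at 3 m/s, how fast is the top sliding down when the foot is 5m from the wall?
5√66/44 ≈ 0.9232 m/s

x² + y² = 17²
2x·dx/dt + 2y·dy/dt = 0
dy/dt = -x/y · dx/dt = -5/(2√66) · 3 = -5√66/44 m/s
The top is descending at 5√66/44 ≈ 0.9232 m/s.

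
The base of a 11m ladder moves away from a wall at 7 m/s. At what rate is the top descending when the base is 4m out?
4√105/15 ≈ 2.733 m/s

x² + y² = 11²
2x·dx/dt + 2y·dy/dt = 0
dy/dt = -x/y · dx/dt = -4/√105 · 7 = -4√105/15 m/s
The top is descending at 4√105/15 ≈ 2.733 m/s.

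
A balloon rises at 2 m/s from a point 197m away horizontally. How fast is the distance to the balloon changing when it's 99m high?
99√48610/24305 ≈ 0.8981 m/s

z² = 197² + y²
z = √(197² + 99²) = √48610
dz/dt = y/z · dy/dt = 99/√48610 · 2 = 99√48610/24305 ≈ 0.8981 m/s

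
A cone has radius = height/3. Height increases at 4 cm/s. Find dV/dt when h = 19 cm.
1444π/9 cm³/s

V = (1/3)π(h/3)²h = πh³/27
dV/dt = πh²/9 · 4
At h = 19: dV/dt = 1444π/9 cm³/s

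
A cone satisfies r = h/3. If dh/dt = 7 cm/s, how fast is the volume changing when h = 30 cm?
700π cm³/s

V = (1/3)π(h/3)²h = πh³/27
dV/dt = πh²/9 · 7
At h = 30: dV/dt = 700π cm³/s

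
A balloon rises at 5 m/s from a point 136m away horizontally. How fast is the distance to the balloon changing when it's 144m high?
90√613/613 ≈ 3.635 m/s

z² = 136² + y²
z = √(136² + 144²) = 8√613
dz/dt = y/z · dy/dt = 144/(8√613) · 5 = 90√613/613 ≈ 3.635 m/s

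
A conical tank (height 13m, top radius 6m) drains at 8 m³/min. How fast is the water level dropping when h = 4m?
169/(72π) ≈ 0.7471 m/min

r/h = 6/13, so r = (6/13)h
V = (1/3)πr²h = (1/3)π((6/13)h)²h = (12/169)πh³
dV/dh = (36/169)πh²
dh/dt = (dV/dt)/(dV/dh) = -8/((36/169)π·4²) = -169/(72π) m/min
The level is dropping at 169/(72π) ≈ 0.7471 m/min.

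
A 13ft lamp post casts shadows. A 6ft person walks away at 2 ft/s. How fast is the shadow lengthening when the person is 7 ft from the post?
12/7 ft/s

By similar triangles: 13/(x+s) = 6/s
Solving: s = 6x/7
ds/dt = 6/7 · dx/dt = 6/7 · 2 = 12/7 ft/s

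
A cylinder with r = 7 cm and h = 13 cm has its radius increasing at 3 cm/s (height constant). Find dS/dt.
162π cm²/s

S = 2πrh + 2πr² (lateral + bases)
dS/dt = (2πh + 4πr)·dr/dt = (2π·13 + 4π·7)·3
= 162π cm²/s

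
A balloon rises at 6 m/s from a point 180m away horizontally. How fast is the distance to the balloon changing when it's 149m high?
894√54601/54601 ≈ 3.826 m/s

z² = 180² + y²
z = √(180² + 149²) = √54601
dz/dt = y/z · dy/dt = 149/√54601 · 6 = 894√54601/54601 ≈ 3.826 m/s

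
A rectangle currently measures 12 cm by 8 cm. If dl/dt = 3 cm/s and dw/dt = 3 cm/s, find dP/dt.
12 cm/s

P = 2(l + w)
dP/dt = 2(dl/dt + dw/dt) = 2(3 + 3) = 12 cm/s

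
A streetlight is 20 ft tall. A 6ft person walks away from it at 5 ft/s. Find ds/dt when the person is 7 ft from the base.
15/7 ft/s

By similar triangles: 20/(x+s) = 6/s
Solving: s = 6x/14
ds/dt = 6/14 · dx/dt = 3/7 · 5 = 15/7 ft/s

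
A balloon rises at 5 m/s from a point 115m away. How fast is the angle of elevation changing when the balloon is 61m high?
0.033931 rad/s

tan(θ) = y/115
sec²(θ) · dθ/dt = (1/115) · dy/dt
dθ/dt = cos²(θ)/115 · 5 = 115/(115² + 61²) · 5
dθ/dt = 0.033931 rad/s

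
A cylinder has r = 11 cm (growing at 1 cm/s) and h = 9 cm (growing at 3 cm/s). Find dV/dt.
561π cm³/s

V = πr²h
dV/dt = 2πrh·dr/dt + πr²·dh/dt
= 2π(11)(9)(1) + π(11)²(3)
= 561π cm³/s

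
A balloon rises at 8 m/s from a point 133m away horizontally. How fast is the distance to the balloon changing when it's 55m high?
220√20714/10357 ≈ 3.057 m/s

z² = 133² + y²
z = √(133² + 55²) = √20714
dz/dt = y/z · dy/dt = 55/√20714 · 8 = 220√20714/10357 ≈ 3.057 m/s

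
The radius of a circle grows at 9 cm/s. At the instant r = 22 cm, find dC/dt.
18π cm/s

C = 2πr
dC/dt = 2π · dr/dt = 2π · 9 = 18π cm/s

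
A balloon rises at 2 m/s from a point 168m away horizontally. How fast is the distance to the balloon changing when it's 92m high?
46√2293/2293 ≈ 0.9606 m/s

z² = 168² + y²
z = √(168² + 92²) = 4√2293
dz/dt = y/z · dy/dt = 92/(4√2293) · 2 = 46√2293/2293 ≈ 0.9606 m/s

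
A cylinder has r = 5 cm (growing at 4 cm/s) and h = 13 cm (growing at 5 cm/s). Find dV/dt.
645π cm³/s

V = πr²h
dV/dt = 2πrh·dr/dt + πr²·dh/dt
= 2π(5)(13)(4) + π(5)²(5)
= 645π cm³/s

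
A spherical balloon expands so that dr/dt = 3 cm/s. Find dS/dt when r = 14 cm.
336π cm²/s

S = 4πr²
dS/dt = dS/dr · dr/dt = 8πr · 3
At r = 14: dS/dt = 336π cm²/s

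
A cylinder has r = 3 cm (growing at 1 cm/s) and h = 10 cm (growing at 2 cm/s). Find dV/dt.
78π cm³/s

V = πr²h
dV/dt = 2πrh·dr/dt + πr²·dh/dt
= 2π(3)(10)(1) + π(3)²(2)
= 78π cm³/s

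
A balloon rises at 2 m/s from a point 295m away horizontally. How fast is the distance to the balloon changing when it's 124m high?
248√102401/102401 ≈ 0.775 m/s

z² = 295² + y²
z = √(295² + 124²) = √102401
dz/dt = y/z · dy/dt = 124/√102401 · 2 = 248√102401/102401 ≈ 0.775 m/s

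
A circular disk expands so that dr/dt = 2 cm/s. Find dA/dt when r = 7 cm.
28π cm²/s

A = πr²
dA/dt = 2πr · dr/dt = 2π(7)(2) = 28π cm²/s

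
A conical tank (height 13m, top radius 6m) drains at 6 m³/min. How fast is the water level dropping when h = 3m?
169/(54π) ≈ 0.9962 m/min

r/h = 6/13, so r = (6/13)h
V = (1/3)πr²h = (1/3)π((6/13)h)²h = (12/169)πh³
dV/dh = (36/169)πh²
dh/dt = (dV/dt)/(dV/dh) = -6/((36/169)π·3²) = -169/(54π) m/min
The level is dropping at 169/(54π) ≈ 0.9962 m/min.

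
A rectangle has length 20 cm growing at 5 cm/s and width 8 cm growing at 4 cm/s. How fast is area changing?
120 cm²/s

A = lw
dA/dt = w·dl/dt + l·dw/dt = 8·5 + 20·4 = 120 cm²/s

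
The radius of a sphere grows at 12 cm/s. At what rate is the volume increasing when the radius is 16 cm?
12288π cm³/s

V = (4/3)πr³
dV/dt = dV/dr · dr/dt = 4πr² · 12
At r = 16: dV/dt = 12288π cm³/s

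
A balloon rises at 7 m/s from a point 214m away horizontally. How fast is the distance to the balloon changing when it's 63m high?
441√49765/49765 ≈ 1.977 m/s

z² = 214² + y²
z = √(214² + 63²) = √49765
dz/dt = y/z · dy/dt = 63/√49765 · 7 = 441√49765/49765 ≈ 1.977 m/s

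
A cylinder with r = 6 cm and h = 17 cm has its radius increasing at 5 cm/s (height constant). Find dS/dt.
290π cm²/s

S = 2πrh + 2πr² (lateral + bases)
dS/dt = (2πh + 4πr)·dr/dt = (2π·17 + 4π·6)·5
= 290π cm²/s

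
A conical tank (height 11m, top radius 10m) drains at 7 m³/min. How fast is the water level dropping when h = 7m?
121/(700π) ≈ 0.05502 m/min

r/h = 10/11, so r = (10/11)h
V = (1/3)πr²h = (1/3)π((10/11)h)²h = (100/363)πh³
dV/dh = (100/121)πh²
dh/dt = (dV/dt)/(dV/dh) = -7/((100/121)π·7²) = -121/(700π) m/min
The level is dropping at 121/(700π) ≈ 0.05502 m/min.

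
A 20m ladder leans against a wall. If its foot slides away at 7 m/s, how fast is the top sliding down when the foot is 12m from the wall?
21/4 = 5.25 m/s

x² + y² = 20²
2x·dx/dt + 2y·dy/dt = 0
dy/dt = -x/y · dx/dt = -12/16 · 7 = -21/4 m/s
The top is descending at 21/4 = 5.25 m/s.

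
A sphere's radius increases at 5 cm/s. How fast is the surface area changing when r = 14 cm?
560π cm²/s

S = 4πr²
dS/dt = dS/dr · dr/dt = 8πr · 5
At r = 14: dS/dt = 560π cm²/s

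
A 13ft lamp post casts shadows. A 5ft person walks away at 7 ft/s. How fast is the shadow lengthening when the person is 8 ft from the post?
35/8 ft/s

By similar triangles: 13/(x+s) = 5/s
Solving: s = 5x/8
ds/dt = 5/8 · dx/dt = 5/8 · 7 = 35/8 ft/s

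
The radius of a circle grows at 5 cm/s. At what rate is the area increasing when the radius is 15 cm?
150π cm²/s

A = πr²
dA/dt = 2πr · dr/dt = 2π(15)(5) = 150π cm²/s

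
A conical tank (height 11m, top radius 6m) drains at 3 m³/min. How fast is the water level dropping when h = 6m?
121/(432π) ≈ 0.08916 m/min

r/h = 6/11, so r = (6/11)h
V = (1/3)πr²h = (1/3)π((6/11)h)²h = (12/121)πh³
dV/dh = (36/121)πh²
dh/dt = (dV/dt)/(dV/dh) = -3/((36/121)π·6²) = -121/(432π) m/min
The level is dropping at 121/(432π) ≈ 0.08916 m/min.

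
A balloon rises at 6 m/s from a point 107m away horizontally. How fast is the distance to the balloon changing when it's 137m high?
411√30218/15109 ≈ 4.729 m/s

z² = 107² + y²
z = √(107² + 137²) = √30218
dz/dt = y/z · dy/dt = 137/√30218 · 6 = 411√30218/15109 ≈ 4.729 m/s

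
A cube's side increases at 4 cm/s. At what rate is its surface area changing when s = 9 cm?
432 cm²/s

A = 6s²
dA/dt = 12s · ds/dt = 12·9·4 = 432 cm²/s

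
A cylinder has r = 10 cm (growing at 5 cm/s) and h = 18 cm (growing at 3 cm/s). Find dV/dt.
2100π cm³/s

V = πr²h
dV/dt = 2πrh·dr/dt + πr²·dh/dt
= 2π(10)(18)(5) + π(10)²(3)
= 2100π cm³/s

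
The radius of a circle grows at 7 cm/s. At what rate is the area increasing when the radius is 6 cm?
84π cm²/s

A = πr²
dA/dt = 2πr · dr/dt = 2π(6)(7) = 84π cm²/s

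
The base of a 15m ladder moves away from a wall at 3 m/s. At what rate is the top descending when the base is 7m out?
21√11/44 ≈ 1.583 m/s

x² + y² = 15²
2x·dx/dt + 2y·dy/dt = 0
dy/dt = -x/y · dx/dt = -7/(4√11) · 3 = -21√11/44 m/s
The top is descending at 21√11/44 ≈ 1.583 m/s.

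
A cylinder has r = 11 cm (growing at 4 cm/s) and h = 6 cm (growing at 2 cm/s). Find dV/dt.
770π cm³/s

V = πr²h
dV/dt = 2πrh·dr/dt + πr²·dh/dt
= 2π(11)(6)(4) + π(11)²(2)
= 770π cm³/s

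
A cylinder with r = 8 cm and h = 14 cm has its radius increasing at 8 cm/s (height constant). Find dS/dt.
480π cm²/s

S = 2πrh + 2πr² (lateral + bases)
dS/dt = (2πh + 4πr)·dr/dt = (2π·14 + 4π·8)·8
= 480π cm²/s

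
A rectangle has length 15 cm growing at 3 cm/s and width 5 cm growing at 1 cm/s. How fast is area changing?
30 cm²/s

A = lw
dA/dt = w·dl/dt + l·dw/dt = 5·3 + 15·1 = 30 cm²/s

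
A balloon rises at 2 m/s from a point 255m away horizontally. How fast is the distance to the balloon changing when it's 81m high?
27√7954/3977 ≈ 0.6055 m/s

z² = 255² + y²
z = √(255² + 81²) = 3√7954
dz/dt = y/z · dy/dt = 81/(3√7954) · 2 = 27√7954/3977 ≈ 0.6055 m/s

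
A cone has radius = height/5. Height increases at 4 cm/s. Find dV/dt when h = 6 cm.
144π/25 cm³/s

V = (1/3)π(h/5)²h = πh³/75
dV/dt = πh²/25 · 4
At h = 6: dV/dt = 144π/25 cm³/s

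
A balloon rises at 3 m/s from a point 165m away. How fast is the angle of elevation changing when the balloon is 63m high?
0.015868 rad/s

tan(θ) = y/165
sec²(θ) · dθ/dt = (1/165) · dy/dt
dθ/dt = cos²(θ)/165 · 3 = 165/(165² + 63²) · 3
dθ/dt = 0.015868 rad/s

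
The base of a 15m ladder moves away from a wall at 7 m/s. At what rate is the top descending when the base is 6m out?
2√21/3 ≈ 3.055 m/s

x² + y² = 15²
2x·dx/dt + 2y·dy/dt = 0
dy/dt = -x/y · dx/dt = -6/(3√21) · 7 = -2√21/3 m/s
The top is descending at 2√21/3 ≈ 3.055 m/s.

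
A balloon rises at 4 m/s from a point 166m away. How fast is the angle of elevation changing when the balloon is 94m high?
0.018246 rad/s

tan(θ) = y/166
sec²(θ) · dθ/dt = (1/166) · dy/dt
dθ/dt = cos²(θ)/166 · 4 = 166/(166² + 94²) · 4
dθ/dt = 0.018246 rad/s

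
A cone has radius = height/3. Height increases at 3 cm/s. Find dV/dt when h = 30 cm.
300π cm³/s

V = (1/3)π(h/3)²h = πh³/27
dV/dt = πh²/9 · 3
At h = 30: dV/dt = 300π cm³/s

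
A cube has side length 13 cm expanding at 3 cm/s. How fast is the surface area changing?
468 cm²/s

A = 6s²
dA/dt = 12s · ds/dt = 12·13·3 = 468 cm²/s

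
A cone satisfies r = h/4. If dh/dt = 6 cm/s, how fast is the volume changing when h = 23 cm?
1587π/8 cm³/s

V = (1/3)π(h/4)²h = πh³/48
dV/dt = πh²/16 · 6
At h = 23: dV/dt = 1587π/8 cm³/s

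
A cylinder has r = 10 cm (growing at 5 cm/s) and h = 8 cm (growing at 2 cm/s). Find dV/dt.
1000π cm³/s

V = πr²h
dV/dt = 2πrh·dr/dt + πr²·dh/dt
= 2π(10)(8)(5) + π(10)²(2)
= 1000π cm³/s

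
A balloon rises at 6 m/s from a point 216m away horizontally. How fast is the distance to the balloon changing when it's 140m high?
210√4141/4141 ≈ 3.263 m/s

z² = 216² + y²
z = √(216² + 140²) = 4√4141
dz/dt = y/z · dy/dt = 140/(4√4141) · 6 = 210√4141/4141 ≈ 3.263 m/s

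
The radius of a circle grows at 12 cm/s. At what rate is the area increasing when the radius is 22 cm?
528π cm²/s

A = πr²
dA/dt = 2πr · dr/dt = 2π(22)(12) = 528π cm²/s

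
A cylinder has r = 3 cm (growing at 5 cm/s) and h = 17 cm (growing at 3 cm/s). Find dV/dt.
537π cm³/s

V = πr²h
dV/dt = 2πrh·dr/dt + πr²·dh/dt
= 2π(3)(17)(5) + π(3)²(3)
= 537π cm³/s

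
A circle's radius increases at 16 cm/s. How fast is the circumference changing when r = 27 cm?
32π cm/s

C = 2πr
dC/dt = 2π · dr/dt = 2π · 16 = 32π cm/s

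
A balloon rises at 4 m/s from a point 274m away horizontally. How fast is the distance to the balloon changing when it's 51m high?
204√77677/77677 ≈ 0.732 m/s

z² = 274² + y²
z = √(274² + 51²) = √77677
dz/dt = y/z · dy/dt = 51/√77677 · 4 = 204√77677/77677 ≈ 0.732 m/s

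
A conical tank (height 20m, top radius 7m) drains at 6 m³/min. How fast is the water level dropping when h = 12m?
50/(147π) ≈ 0.1083 m/min

r/h = 7/20, so r = (7/20)h
V = (1/3)πr²h = (1/3)π((7/20)h)²h = (49/1200)πh³
dV/dh = (49/400)πh²
dh/dt = (dV/dt)/(dV/dh) = -6/((49/400)π·12²) = -50/(147π) m/min
The level is dropping at 50/(147π) ≈ 0.1083 m/min.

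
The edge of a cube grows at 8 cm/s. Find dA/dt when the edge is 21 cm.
2016 cm²/s

A = 6s²
dA/dt = 12s · ds/dt = 12·21·8 = 2016 cm²/s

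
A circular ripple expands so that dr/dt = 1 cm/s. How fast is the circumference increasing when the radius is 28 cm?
2π cm/s

C = 2πr
dC/dt = 2π · dr/dt = 2π · 1 = 2π cm/s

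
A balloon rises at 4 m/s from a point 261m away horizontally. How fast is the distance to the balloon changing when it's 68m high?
272√72745/72745 ≈ 1.008 m/s

z² = 261² + y²
z = √(261² + 68²) = √72745
dz/dt = y/z · dy/dt = 68/√72745 · 4 = 272√72745/72745 ≈ 1.008 m/s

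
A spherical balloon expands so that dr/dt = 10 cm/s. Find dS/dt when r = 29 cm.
2320π cm²/s

S = 4πr²
dS/dt = dS/dr · dr/dt = 8πr · 10
At r = 29: dS/dt = 2320π cm²/s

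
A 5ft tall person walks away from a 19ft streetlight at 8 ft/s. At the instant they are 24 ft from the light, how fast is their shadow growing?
20/7 ft/s

By similar triangles: 19/(x+s) = 5/s
Solving: s = 5x/14
ds/dt = 5/14 · dx/dt = 5/14 · 8 = 20/7 ft/s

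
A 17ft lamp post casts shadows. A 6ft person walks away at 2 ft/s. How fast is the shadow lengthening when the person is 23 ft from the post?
12/11 ft/s

By similar triangles: 17/(x+s) = 6/s
Solving: s = 6x/11
ds/dt = 6/11 · dx/dt = 6/11 · 2 = 12/11 ft/s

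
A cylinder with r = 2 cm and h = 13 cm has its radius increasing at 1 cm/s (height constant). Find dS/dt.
34π cm²/s

S = 2πrh + 2πr² (lateral + bases)
dS/dt = (2πh + 4πr)·dr/dt = (2π·13 + 4π·2)·1
= 34π cm²/s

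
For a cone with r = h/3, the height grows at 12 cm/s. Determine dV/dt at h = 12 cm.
192π cm³/s

V = (1/3)π(h/3)²h = πh³/27
dV/dt = πh²/9 · 12
At h = 12: dV/dt = 192π cm³/s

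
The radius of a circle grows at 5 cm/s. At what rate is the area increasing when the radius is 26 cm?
260π cm²/s

A = πr²
dA/dt = 2πr · dr/dt = 2π(26)(5) = 260π cm²/s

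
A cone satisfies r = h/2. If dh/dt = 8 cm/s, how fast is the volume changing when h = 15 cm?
450π cm³/s

V = (1/3)π(h/2)²h = πh³/12
dV/dt = πh²/4 · 8
At h = 15: dV/dt = 450π cm³/s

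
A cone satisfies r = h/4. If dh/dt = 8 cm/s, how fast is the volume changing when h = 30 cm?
450π cm³/s

V = (1/3)π(h/4)²h = πh³/48
dV/dt = πh²/16 · 8
At h = 30: dV/dt = 450π cm³/s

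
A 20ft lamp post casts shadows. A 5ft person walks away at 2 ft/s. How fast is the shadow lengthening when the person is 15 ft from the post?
2/3 ft/s

By similar triangles: 20/(x+s) = 5/s
Solving: s = 5x/15
ds/dt = 5/15 · dx/dt = 1/3 · 2 = 2/3 ft/s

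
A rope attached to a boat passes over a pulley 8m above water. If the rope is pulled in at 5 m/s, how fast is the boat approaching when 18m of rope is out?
9√65/13 ≈ 5.582 m/s

rope² = x² + 8²
x = √(18² - 8²) = 2√65
dx/dt = (rope/x) · d(rope)/dt = (18/(2√65)) · (-5) = -9√65/13 m/s
The boat approaches at 9√65/13 ≈ 5.582 m/s.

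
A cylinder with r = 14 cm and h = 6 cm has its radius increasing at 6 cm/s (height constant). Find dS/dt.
408π cm²/s

S = 2πrh + 2πr² (lateral + bases)
dS/dt = (2πh + 4πr)·dr/dt = (2π·6 + 4π·14)·6
= 408π cm²/s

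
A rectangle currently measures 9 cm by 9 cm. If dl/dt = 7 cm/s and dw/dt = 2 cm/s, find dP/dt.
18 cm/s

P = 2(l + w)
dP/dt = 2(dl/dt + dw/dt) = 2(7 + 2) = 18 cm/s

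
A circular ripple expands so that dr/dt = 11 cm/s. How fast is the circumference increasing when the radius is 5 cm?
22π cm/s

C = 2πr
dC/dt = 2π · dr/dt = 2π · 11 = 22π cm/s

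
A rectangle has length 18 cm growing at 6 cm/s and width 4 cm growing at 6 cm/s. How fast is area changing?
132 cm²/s

A = lw
dA/dt = w·dl/dt + l·dw/dt = 4·6 + 18·6 = 132 cm²/s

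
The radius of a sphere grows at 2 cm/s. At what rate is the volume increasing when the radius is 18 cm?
2592π cm³/s

V = (4/3)πr³
dV/dt = dV/dr · dr/dt = 4πr² · 2
At r = 18: dV/dt = 2592π cm³/s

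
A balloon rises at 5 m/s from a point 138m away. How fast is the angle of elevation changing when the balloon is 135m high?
0.018514 rad/s

tan(θ) = y/138
sec²(θ) · dθ/dt = (1/138) · dy/dt
dθ/dt = cos²(θ)/138 · 5 = 138/(138² + 135²) · 5
dθ/dt = 0.018514 rad/s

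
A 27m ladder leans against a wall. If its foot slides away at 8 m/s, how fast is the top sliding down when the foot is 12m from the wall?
32√65/65 ≈ 3.969 m/s

x² + y² = 27²
2x·dx/dt + 2y·dy/dt = 0
dy/dt = -x/y · dx/dt = -12/(3√65) · 8 = -32√65/65 m/s
The top is descending at 32√65/65 ≈ 3.969 m/s.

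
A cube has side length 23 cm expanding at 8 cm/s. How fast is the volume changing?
12696 cm³/s

V = s³
dV/dt = 3s² · ds/dt = 3·23²·8 = 12696 cm³/s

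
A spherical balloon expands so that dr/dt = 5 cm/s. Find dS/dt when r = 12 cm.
480π cm²/s

S = 4πr²
dS/dt = dS/dr · dr/dt = 8πr · 5
At r = 12: dS/dt = 480π cm²/s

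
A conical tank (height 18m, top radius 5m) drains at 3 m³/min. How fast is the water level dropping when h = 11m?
972/(3025π) ≈ 0.1023 m/min

r/h = 5/18, so r = (5/18)h
V = (1/3)πr²h = (1/3)π((5/18)h)²h = (25/972)πh³
dV/dh = (25/324)πh²
dh/dt = (dV/dt)/(dV/dh) = -3/((25/324)π·11²) = -972/(3025π) m/min
The level is dropping at 972/(3025π) ≈ 0.1023 m/min.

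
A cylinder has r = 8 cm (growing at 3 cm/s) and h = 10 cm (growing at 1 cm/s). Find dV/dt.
544π cm³/s

V = πr²h
dV/dt = 2πrh·dr/dt + πr²·dh/dt
= 2π(8)(10)(3) + π(8)²(1)
= 544π cm³/s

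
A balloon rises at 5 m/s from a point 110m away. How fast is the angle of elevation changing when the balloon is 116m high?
0.021521 rad/s

tan(θ) = y/110
sec²(θ) · dθ/dt = (1/110) · dy/dt
dθ/dt = cos²(θ)/110 · 5 = 110/(110² + 116²) · 5
dθ/dt = 0.021521 rad/s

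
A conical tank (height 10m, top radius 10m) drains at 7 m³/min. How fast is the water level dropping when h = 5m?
7/(25π) ≈ 0.08913 m/min

r/h = 10/10, so r = h
V = (1/3)πr²h = (1/3)π(h)²h = (1/3)πh³
dV/dh = πh²
dh/dt = (dV/dt)/(dV/dh) = -7/(π·5²) = -7/(25π) m/min
The level is dropping at 7/(25π) ≈ 0.08913 m/min.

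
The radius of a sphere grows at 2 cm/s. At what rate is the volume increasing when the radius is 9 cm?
648π cm³/s

V = (4/3)πr³
dV/dt = dV/dr · dr/dt = 4πr² · 2
At r = 9: dV/dt = 648π cm³/s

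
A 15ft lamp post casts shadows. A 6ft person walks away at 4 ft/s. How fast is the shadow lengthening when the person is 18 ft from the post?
8/3 ft/s

By similar triangles: 15/(x+s) = 6/s
Solving: s = 6x/9
ds/dt = 6/9 · dx/dt = 2/3 · 4 = 8/3 ft/s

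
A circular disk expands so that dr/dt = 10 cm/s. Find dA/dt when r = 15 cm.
300π cm²/s

A = πr²
dA/dt = 2πr · dr/dt = 2π(15)(10) = 300π cm²/s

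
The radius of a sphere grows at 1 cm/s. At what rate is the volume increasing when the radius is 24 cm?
2304π cm³/s

V = (4/3)πr³
dV/dt = dV/dr · dr/dt = 4πr² · 1
At r = 24: dV/dt = 2304π cm³/s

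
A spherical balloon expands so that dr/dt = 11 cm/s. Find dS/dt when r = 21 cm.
1848π cm²/s

S = 4πr²
dS/dt = dS/dr · dr/dt = 8πr · 11
At r = 21: dS/dt = 1848π cm²/s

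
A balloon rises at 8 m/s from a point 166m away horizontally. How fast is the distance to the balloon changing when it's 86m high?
172√8738/4369 ≈ 3.68 m/s

z² = 166² + y²
z = √(166² + 86²) = 2√8738
dz/dt = y/z · dy/dt = 86/(2√8738) · 8 = 172√8738/4369 ≈ 3.68 m/s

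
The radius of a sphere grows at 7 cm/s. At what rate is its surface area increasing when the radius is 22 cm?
1232π cm²/s

S = 4πr²
dS/dt = dS/dr · dr/dt = 8πr · 7
At r = 22: dS/dt = 1232π cm²/s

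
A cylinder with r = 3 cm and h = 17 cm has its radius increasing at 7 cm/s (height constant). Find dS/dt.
322π cm²/s

S = 2πrh + 2πr² (lateral + bases)
dS/dt = (2πh + 4πr)·dr/dt = (2π·17 + 4π·3)·7
= 322π cm²/s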